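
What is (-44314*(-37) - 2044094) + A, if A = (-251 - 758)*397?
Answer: -805049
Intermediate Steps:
A = -400573 (A = -1009*397 = -400573)
(-44314*(-37) - 2044094) + A = (-44314*(-37) - 2044094) - 400573 = (1639618 - 2044094) - 400573 = -404476 - 400573 = -805049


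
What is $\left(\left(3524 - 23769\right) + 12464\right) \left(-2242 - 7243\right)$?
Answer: $73802785$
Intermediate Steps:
$\left(\left(3524 - 23769\right) + 12464\right) \left(-2242 - 7243\right) = \left(\left(3524 - 23769\right) + 12464\right) \left(-9485\right) = \left(-20245 + 12464\right) \left(-9485\right) = \left(-7781\right) \left(-9485\right) = 73802785$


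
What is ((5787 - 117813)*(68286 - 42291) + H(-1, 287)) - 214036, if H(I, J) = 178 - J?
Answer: -2912330015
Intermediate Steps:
((5787 - 117813)*(68286 - 42291) + H(-1, 287)) - 214036 = ((5787 - 117813)*(68286 - 42291) + (178 - 1*287)) - 214036 = (-112026*25995 + (178 - 287)) - 214036 = (-2912115870 - 109) - 214036 = -2912115979 - 214036 = -2912330015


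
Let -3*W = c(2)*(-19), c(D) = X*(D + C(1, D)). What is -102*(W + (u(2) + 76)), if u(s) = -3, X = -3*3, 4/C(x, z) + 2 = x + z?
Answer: 27438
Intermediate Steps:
C(x, z) = 4/(-2 + x + z) (C(x, z) = 4/(-2 + (x + z)) = 4/(-2 + x + z))
X = -9
c(D) = -36/(-1 + D) - 9*D (c(D) = -9*(D + 4/(-2 + 1 + D)) = -9*(D + 4/(-1 + D)) = -36/(-1 + D) - 9*D)
W = -342 (W = -9*(-4 - 1*2*(-1 + 2))/(-1 + 2)*(-19)/3 = -9*(-4 - 1*2*1)/1*(-19)/3 = -9*1*(-4 - 2)*(-19)/3 = -9*1*(-6)*(-19)/3 = -(-18)*(-19) = -⅓*1026 = -342)
-102*(W + (u(2) + 76)) = -102*(-342 + (-3 + 76)) = -102*(-342 + 73) = -102*(-269) = 27438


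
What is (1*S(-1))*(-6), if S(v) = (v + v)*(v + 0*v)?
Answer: -12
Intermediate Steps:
S(v) = 2*v² (S(v) = (2*v)*(v + 0) = (2*v)*v = 2*v²)
(1*S(-1))*(-6) = (1*(2*(-1)²))*(-6) = (1*(2*1))*(-6) = (1*2)*(-6) = 2*(-6) = -12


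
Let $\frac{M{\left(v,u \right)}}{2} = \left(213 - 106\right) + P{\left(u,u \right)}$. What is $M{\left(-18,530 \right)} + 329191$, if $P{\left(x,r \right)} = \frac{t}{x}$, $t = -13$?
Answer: $\frac{87292312}{265} \approx 3.2941 \cdot 10^{5}$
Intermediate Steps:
$P{\left(x,r \right)} = - \frac{13}{x}$
$M{\left(v,u \right)} = 214 - \frac{26}{u}$ ($M{\left(v,u \right)} = 2 \left(\left(213 - 106\right) - \frac{13}{u}\right) = 2 \left(107 - \frac{13}{u}\right) = 214 - \frac{26}{u}$)
$M{\left(-18,530 \right)} + 329191 = \left(214 - \frac{26}{530}\right) + 329191 = \left(214 - \frac{13}{265}\right) + 329191 = \frac{56697}{265} + 329191 = \frac{87292312}{265}$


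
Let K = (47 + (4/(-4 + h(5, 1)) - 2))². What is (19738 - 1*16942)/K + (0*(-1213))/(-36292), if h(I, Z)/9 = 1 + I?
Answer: 1747500/1270129 ≈ 1.3758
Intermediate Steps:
h(I, Z) = 9 + 9*I (h(I, Z) = 9*(1 + I) = 9 + 9*I)
K = 1270129/625 (K = (47 + (4/(-4 + (9 + 9*5)) - 2))² = (47 + (4/(-4 + (9 + 45)) - 2))² = (47 + (4/(-4 + 54) - 2))² = (47 + (4/50 - 2))² = (47 + ((1/50)*4 - 2))² = (47 + (2/25 - 2))² = (47 - 48/25)² = (1127/25)² = 1270129/625 ≈ 2032.2)
(19738 - 1*16942)/K + (0*(-1213))/(-36292) = (19738 - 1*16942)/(1270129/625) + (0*(-1213))/(-36292) = (19738 - 16942)*(625/1270129) + 0*(-1/36292) = 2796*(625/1270129) + 0 = 1747500/1270129 + 0 = 1747500/1270129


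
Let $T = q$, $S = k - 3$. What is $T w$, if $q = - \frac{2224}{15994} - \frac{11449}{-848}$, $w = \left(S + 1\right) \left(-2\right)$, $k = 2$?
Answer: $0$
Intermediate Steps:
$S = -1$ ($S = 2 - 3 = -1$)
$w = 0$ ($w = \left(-1 + 1\right) \left(-2\right) = 0 \left(-2\right) = 0$)
$q = \frac{90614677}{6781456}$ ($q = \left(-2224\right) \frac{1}{15994} - - \frac{11449}{848} = - \frac{1112}{7997} + \frac{11449}{848} = \frac{90614677}{6781456} \approx 13.362$)
$T = \frac{90614677}{6781456} \approx 13.362$
$T w = \frac{90614677}{6781456} \cdot 0 = 0$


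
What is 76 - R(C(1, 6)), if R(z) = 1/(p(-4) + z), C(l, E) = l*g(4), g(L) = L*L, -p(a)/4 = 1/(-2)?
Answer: 1367/18 ≈ 75.944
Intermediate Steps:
p(a) = 2 (p(a) = -4/(-2) = -4*(-½) = 2)
g(L) = L²
C(l, E) = 16*l (C(l, E) = l*4² = l*16 = 16*l)
R(z) = 1/(2 + z)
76 - R(C(1, 6)) = 76 - 1/(2 + 16*1) = 76 - 1/(2 + 16) = 76 - 1/18 = 1367/18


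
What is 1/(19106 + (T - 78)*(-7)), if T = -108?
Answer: 1/20408 ≈ 4.9000e-5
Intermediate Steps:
1/(19106 + (T - 78)*(-7)) = 1/(19106 + (-108 - 78)*(-7)) = 1/(19106 - 186*(-7)) = 1/(19106 + 1302) = 1/20408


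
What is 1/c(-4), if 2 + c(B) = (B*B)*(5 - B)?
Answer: 1/142 ≈ 0.0070423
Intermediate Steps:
c(B) = -2 + B²*(5 - B) (c(B) = -2 + (B*B)*(5 - B) = -2 + B²*(5 - B))
1/c(-4) = 1/(-2 - 1*(-4)³ + 5*(-4)²) = 1/(-2 - 1*(-64) + 5*16) = 1/(-2 + 64 + 80) = 1/142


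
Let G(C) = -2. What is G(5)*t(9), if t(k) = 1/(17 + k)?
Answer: -1/13 ≈ -0.076923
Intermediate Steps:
G(5)*t(9) = -2/(17 + 9) = -2/26 = -2*1/26 = -1/13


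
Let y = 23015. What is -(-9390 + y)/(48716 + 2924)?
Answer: -2725/10328 ≈ -0.26385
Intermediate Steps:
-(-9390 + y)/(48716 + 2924) = -(-9390 + 23015)/(48716 + 2924) = -13625/51640 = -1*2725/10328 = -2725/10328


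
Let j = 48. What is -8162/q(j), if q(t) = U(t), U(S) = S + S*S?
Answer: -583/168 ≈ -3.4702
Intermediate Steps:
U(S) = S + S**2
q(t) = t*(1 + t)
-8162/q(j) = -8162*1/(48*(1 + 48)) = -8162/(48*49) = -8162/2352 = -8162*1/2352 = -583/168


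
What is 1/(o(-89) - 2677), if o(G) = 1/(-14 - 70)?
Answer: -84/224869 ≈ -0.00037355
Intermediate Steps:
o(G) = -1/84 (o(G) = 1/(-84) = -1/84)
1/(o(-89) - 2677) = 1/(-1/84 - 2677) = 1/(-224869/84) = -84/224869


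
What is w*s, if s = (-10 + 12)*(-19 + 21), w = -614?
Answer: -2456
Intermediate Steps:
s = 4 (s = 2*2 = 4)
w*s = -614*4 = -2456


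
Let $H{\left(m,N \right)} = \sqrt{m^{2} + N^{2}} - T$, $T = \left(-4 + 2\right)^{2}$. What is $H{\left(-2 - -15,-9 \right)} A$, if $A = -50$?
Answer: $200 - 250 \sqrt{10} \approx -590.57$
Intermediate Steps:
$T = 4$ ($T = \left(-2\right)^{2} = 4$)
$H{\left(m,N \right)} = -4 + \sqrt{N^{2} + m^{2}}$ ($H{\left(m,N \right)} = \sqrt{m^{2} + N^{2}} - 4 = \sqrt{N^{2} + m^{2}} - 4 = -4 + \sqrt{N^{2} + m^{2}}$)
$H{\left(-2 - -15,-9 \right)} A = \left(-4 + \sqrt{\left(-9\right)^{2} + \left(-2 - -15\right)^{2}}\right) \left(-50\right) = \left(-4 + \sqrt{81 + \left(-2 + 15\right)^{2}}\right) \left(-50\right) = \left(-4 + \sqrt{81 + 13^{2}}\right) \left(-50\right) = \left(-4 + \sqrt{81 + 169}\right) \left(-50\right) = \left(-4 + \sqrt{250}\right) \left(-50\right) = \left(-4 + 5 \sqrt{10}\right) \left(-50\right) = 200 - 250 \sqrt{10}$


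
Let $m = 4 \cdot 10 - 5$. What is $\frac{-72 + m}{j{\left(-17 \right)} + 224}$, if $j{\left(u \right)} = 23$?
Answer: $- \frac{37}{247} \approx -0.1498$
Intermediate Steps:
$m = 35$ ($m = 40 - 5 = 35$)
$\frac{-72 + m}{j{\left(-17 \right)} + 224} = \frac{-72 + 35}{23 + 224} = - \frac{37}{247}$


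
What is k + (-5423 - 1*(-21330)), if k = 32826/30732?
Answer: 81481125/5122 ≈ 15908.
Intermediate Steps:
k = 5471/5122 (k = 32826*(1/30732) = 5471/5122 ≈ 1.0681)
k + (-5423 - 1*(-21330)) = 5471/5122 + (-5423 - 1*(-21330)) = 5471/5122 + (-5423 + 21330) = 5471/5122 + 15907 = 81481125/5122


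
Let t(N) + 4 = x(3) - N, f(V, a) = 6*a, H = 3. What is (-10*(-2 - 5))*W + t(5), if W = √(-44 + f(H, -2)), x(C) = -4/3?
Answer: -31/3 + 140*I*√14 ≈ -10.333 + 523.83*I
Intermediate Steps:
x(C) = -4/3 (x(C) = -4*⅓ = -4/3)
W = 2*I*√14 (W = √(-44 + 6*(-2)) = √(-44 - 12) = √(-56) = 2*I*√14 ≈ 7.4833*I)
t(N) = -16/3 - N (t(N) = -4 + (-4/3 - N) = -16/3 - N)
(-10*(-2 - 5))*W + t(5) = (-10*(-2 - 5))*(2*I*√14) + (-16/3 - 1*5) = (-10*(-7))*(2*I*√14) + (-16/3 - 5) = 70*(2*I*√14) - 31/3 = 140*I*√14 - 31/3 = -31/3 + 140*I*√14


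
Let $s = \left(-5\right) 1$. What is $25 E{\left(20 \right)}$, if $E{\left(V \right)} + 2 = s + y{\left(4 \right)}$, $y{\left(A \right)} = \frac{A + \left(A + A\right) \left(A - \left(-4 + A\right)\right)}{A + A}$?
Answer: $- \frac{125}{2} \approx -62.5$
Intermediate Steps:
$y{\left(A \right)} = \frac{9}{2}$ ($y{\left(A \right)} = \frac{A + 2 A 4}{2 A} = \left(A + 8 A\right) \frac{1}{2 A} = 9 A \frac{1}{2 A} = \frac{9}{2}$)
$s = -5$
$E{\left(V \right)} = - \frac{5}{2}$ ($E{\left(V \right)} = -2 + \left(-5 + \frac{9}{2}\right) = -2 - \frac{1}{2} = - \frac{5}{2}$)
$25 E{\left(20 \right)} = 25 \left(- \frac{5}{2}\right) = - \frac{125}{2}$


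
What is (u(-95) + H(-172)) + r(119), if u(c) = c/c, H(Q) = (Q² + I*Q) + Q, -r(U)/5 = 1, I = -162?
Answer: 57272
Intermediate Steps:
r(U) = -5 (r(U) = -5*1 = -5)
H(Q) = Q² - 161*Q (H(Q) = (Q² - 162*Q) + Q = Q² - 161*Q)
u(c) = 1
(u(-95) + H(-172)) + r(119) = (1 - 172*(-161 - 172)) - 5 = (1 - 172*(-333)) - 5 = (1 + 57276) - 5 = 57277 - 5 = 57272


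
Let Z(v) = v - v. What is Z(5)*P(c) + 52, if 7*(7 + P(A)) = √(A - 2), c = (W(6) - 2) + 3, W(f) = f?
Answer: 52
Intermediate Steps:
Z(v) = 0
c = 7 (c = (6 - 2) + 3 = 4 + 3 = 7)
P(A) = -7 + √(-2 + A)/7 (P(A) = -7 + √(A - 2)/7 = -7 + √(-2 + A)/7)
Z(5)*P(c) + 52 = 0*(-7 + √(-2 + 7)/7) + 52 = 0*(-7 + √5/7) + 52 = 0 + 52 = 52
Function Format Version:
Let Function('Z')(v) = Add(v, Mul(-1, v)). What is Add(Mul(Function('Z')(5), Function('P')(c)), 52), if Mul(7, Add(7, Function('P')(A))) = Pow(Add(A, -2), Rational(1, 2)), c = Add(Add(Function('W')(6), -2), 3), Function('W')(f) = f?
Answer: 52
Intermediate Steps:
Function('Z')(v) = 0
c = 7 (c = Add(Add(6, -2), 3) = Add(4, 3) = 7)
Function('P')(A) = Add(-7, Mul(Rational(1, 7), Pow(Add(-2, A), Rational(1, 2)))) (Function('P')(A) = Add(-7, Mul(Rational(1, 7), Pow(Add(A, -2), Rational(1, 2)))) = Add(-7, Mul(Rational(1, 7), Pow(Add(-2, A), Rational(1, 2)))))
Add(Mul(Function('Z')(5), Function('P')(c)), 52) = Add(Mul(0, Add(-7, Mul(Rational(1, 7), Pow(Add(-2, 7), Rational(1, 2))))), 52) = Add(Mul(0, Add(-7, Mul(Rational(1, 7), Pow(5, Rational(1, 2))))), 52) = Add(0, 52) = 52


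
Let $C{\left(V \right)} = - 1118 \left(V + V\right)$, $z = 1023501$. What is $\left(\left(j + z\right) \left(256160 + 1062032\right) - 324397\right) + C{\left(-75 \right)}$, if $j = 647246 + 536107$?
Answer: $2909057131271$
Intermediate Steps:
$j = 1183353$
$C{\left(V \right)} = - 2236 V$ ($C{\left(V \right)} = - 1118 \cdot 2 V = - 2236 V$)
$\left(\left(j + z\right) \left(256160 + 1062032\right) - 324397\right) + C{\left(-75 \right)} = \left(\left(1183353 + 1023501\right) \left(256160 + 1062032\right) - 324397\right) - -167700 = \left(2206854 \cdot 1318192 - 324397\right) + 167700 = \left(2909057287968 - 324397\right) + 167700 = 2909056963571 + 167700 = 2909057131271$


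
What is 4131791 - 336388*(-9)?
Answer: 7159283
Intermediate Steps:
4131791 - 336388*(-9) = 4131791 - 1*(-3027492) = 4131791 + 3027492 = 7159283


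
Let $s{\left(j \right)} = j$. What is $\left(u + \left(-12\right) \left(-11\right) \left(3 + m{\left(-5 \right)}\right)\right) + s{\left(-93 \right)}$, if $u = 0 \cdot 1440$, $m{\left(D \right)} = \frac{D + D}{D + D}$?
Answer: $435$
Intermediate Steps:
$m{\left(D \right)} = 1$ ($m{\left(D \right)} = \frac{2 D}{2 D} = 2 D \frac{1}{2 D} = 1$)
$u = 0$
$\left(u + \left(-12\right) \left(-11\right) \left(3 + m{\left(-5 \right)}\right)\right) + s{\left(-93 \right)} = \left(0 + \left(-12\right) \left(-11\right) \left(3 + 1\right)\right) - 93 = \left(0 + 132 \cdot 4\right) - 93 = \left(0 + 528\right) - 93 = 528 - 93 = 435$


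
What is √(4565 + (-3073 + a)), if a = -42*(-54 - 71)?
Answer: √6742 ≈ 82.110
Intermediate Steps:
a = 5250 (a = -42*(-125) = 5250)
√(4565 + (-3073 + a)) = √(4565 + (-3073 + 5250)) = √(4565 + 2177) = √6742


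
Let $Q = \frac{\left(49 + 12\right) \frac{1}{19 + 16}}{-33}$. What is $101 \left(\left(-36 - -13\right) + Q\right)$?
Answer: $- \frac{2689226}{1155} \approx -2328.3$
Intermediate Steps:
$Q = - \frac{61}{1155}$ ($Q = \frac{61}{35} \left(- \frac{1}{33}\right) = - \frac{61}{1155} \approx -0.052814$)
$101 \left(\left(-36 - -13\right) + Q\right) = 101 \left(\left(-36 - -13\right) - \frac{61}{1155}\right) = 101 \left(\left(-36 + 13\right) - \frac{61}{1155}\right) = 101 \left(-23 - \frac{61}{1155}\right) = 101 \left(- \frac{26626}{1155}\right) = - \frac{2689226}{1155}$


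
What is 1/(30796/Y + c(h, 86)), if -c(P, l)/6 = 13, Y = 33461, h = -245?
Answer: -33461/2579162 ≈ -0.012974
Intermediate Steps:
c(P, l) = -78 (c(P, l) = -6*13 = -78)
1/(30796/Y + c(h, 86)) = 1/(30796/33461 - 78) = 1/(-2579162/33461) = -33461/2579162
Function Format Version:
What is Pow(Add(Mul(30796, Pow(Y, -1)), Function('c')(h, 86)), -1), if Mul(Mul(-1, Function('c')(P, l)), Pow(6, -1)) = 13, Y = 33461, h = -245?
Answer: Rational(-33461, 2579162) ≈ -0.012974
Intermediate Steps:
Function('c')(P, l) = -78 (Function('c')(P, l) = Mul(-6, 13) = -78)
Pow(Add(Mul(30796, Pow(Y, -1)), Function('c')(h, 86)), -1) = Pow(Add(Mul(30796, Pow(33461, -1)), -78), -1) = Pow(Add(Mul(30796, Rational(1, 33461)), -78), -1) = Pow(Add(Rational(30796, 33461), -78), -1) = Pow(Rational(-2579162, 33461), -1) = Rational(-33461, 2579162)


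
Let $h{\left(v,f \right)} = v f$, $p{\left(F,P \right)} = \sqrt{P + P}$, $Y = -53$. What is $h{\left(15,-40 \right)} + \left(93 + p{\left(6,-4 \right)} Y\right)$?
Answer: $-507 - 106 i \sqrt{2} \approx -507.0 - 149.91 i$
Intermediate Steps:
$p{\left(F,P \right)} = \sqrt{2} \sqrt{P}$ ($p{\left(F,P \right)} = \sqrt{2 P} = \sqrt{2} \sqrt{P}$)
$h{\left(v,f \right)} = f v$
$h{\left(15,-40 \right)} + \left(93 + p{\left(6,-4 \right)} Y\right) = \left(-40\right) 15 + \left(93 + \sqrt{2} \sqrt{-4} \left(-53\right)\right) = -600 + \left(93 + \sqrt{2} \cdot 2 i \left(-53\right)\right) = -600 + \left(93 + 2 i \sqrt{2} \left(-53\right)\right) = -600 + \left(93 - 106 i \sqrt{2}\right) = -507 - 106 i \sqrt{2}$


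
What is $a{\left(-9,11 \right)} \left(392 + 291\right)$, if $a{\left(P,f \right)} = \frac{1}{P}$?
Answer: $- \frac{683}{9} \approx -75.889$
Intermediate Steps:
$a{\left(-9,11 \right)} \left(392 + 291\right) = \frac{392 + 291}{-9} = \left(- \frac{1}{9}\right) 683 = - \frac{683}{9}$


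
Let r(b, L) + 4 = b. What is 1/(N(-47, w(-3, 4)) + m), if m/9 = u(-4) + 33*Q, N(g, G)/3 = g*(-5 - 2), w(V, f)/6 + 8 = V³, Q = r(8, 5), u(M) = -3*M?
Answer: 1/2283 ≈ 0.00043802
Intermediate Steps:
r(b, L) = -4 + b
Q = 4 (Q = -4 + 8 = 4)
w(V, f) = -48 + 6*V³
N(g, G) = -21*g (N(g, G) = 3*(g*(-5 - 2)) = 3*(g*(-7)) = 3*(-7*g) = -21*g)
m = 1296 (m = 9*(-3*(-4) + 33*4) = 9*(12 + 132) = 9*144 = 1296)
1/(N(-47, w(-3, 4)) + m) = 1/(-21*(-47) + 1296) = 1/(987 + 1296) = 1/2283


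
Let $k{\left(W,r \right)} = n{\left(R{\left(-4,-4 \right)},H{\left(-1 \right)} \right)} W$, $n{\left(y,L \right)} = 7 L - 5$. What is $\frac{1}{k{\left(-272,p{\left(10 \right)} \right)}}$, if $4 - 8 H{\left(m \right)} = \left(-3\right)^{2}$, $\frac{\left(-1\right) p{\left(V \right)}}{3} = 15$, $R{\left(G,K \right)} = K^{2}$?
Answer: $\frac{1}{2550} \approx 0.00039216$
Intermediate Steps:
$p{\left(V \right)} = -45$ ($p{\left(V \right)} = \left(-3\right) 15 = -45$)
$H{\left(m \right)} = - \frac{5}{8}$ ($H{\left(m \right)} = \frac{1}{2} - \frac{\left(-3\right)^{2}}{8} = \frac{1}{2} - \frac{9}{8} = - \frac{5}{8}$)
$n{\left(y,L \right)} = -5 + 7 L$
$k{\left(W,r \right)} = - \frac{75 W}{8}$ ($k{\left(W,r \right)} = \left(-5 + 7 \left(- \frac{5}{8}\right)\right) W = \left(-5 - \frac{35}{8}\right) W = - \frac{75 W}{8}$)
$\frac{1}{k{\left(-272,p{\left(10 \right)} \right)}} = \frac{1}{\left(- \frac{75}{8}\right) \left(-272\right)} = \frac{1}{2550}$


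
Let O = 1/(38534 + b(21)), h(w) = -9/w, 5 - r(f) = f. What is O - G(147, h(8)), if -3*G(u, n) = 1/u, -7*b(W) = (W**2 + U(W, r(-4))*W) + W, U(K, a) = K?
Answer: 38846/16936605 ≈ 0.0022936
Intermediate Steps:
r(f) = 5 - f
b(W) = -2*W**2/7 - W/7 (b(W) = -((W**2 + W*W) + W)/7 = -((W**2 + W**2) + W)/7 = -(2*W**2 + W)/7 = -(W + 2*W**2)/7 = -2*W**2/7 - W/7)
G(u, n) = -1/(3*u)
O = 1/38405 (O = 1/(38534 - 1/7*21*(1 + 2*21)) = 1/(38534 - 1/7*21*(1 + 42)) = 1/(38534 - 1/7*21*43) = 1/(38534 - 129) = 1/38405 ≈ 2.6038e-5)
O - G(147, h(8)) = 1/38405 - (-1)/(3*147) = 1/38405 - 1*(-1/441) = 1/38405 + 1/441 = 38846/16936605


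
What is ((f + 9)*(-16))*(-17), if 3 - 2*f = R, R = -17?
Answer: 5168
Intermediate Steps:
f = 10 (f = 3/2 - ½*(-17) = 3/2 + 17/2 = 10)
((f + 9)*(-16))*(-17) = ((10 + 9)*(-16))*(-17) = (19*(-16))*(-17) = -304*(-17) = 5168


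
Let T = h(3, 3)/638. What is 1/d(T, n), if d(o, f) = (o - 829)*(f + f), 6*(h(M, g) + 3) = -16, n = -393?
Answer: 319/207860713 ≈ 1.5347e-6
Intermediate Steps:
h(M, g) = -17/3 (h(M, g) = -3 + (1/6)*(-16) = -3 - 8/3 = -17/3)
T = -17/1914 (T = -17/3/638 = -17/3*1/638 = -17/1914 ≈ -0.0088819)
d(o, f) = 2*f*(-829 + o) (d(o, f) = (-829 + o)*(2*f) = 2*f*(-829 + o))
1/d(T, n) = 1/(2*(-393)*(-829 - 17/1914)) = 1/(2*(-393)*(-1586723/1914)) = 1/(207860713/319) = 319/207860713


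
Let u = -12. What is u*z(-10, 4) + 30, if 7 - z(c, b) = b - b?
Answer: -54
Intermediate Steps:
z(c, b) = 7 (z(c, b) = 7 - (b - b) = 7 - 1*0 = 7 + 0 = 7)
u*z(-10, 4) + 30 = -12*7 + 30 = -84 + 30 = -54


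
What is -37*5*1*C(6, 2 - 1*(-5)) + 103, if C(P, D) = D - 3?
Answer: -637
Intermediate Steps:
C(P, D) = -3 + D
-37*5*1*C(6, 2 - 1*(-5)) + 103 = -37*5*1*(-3 + (2 - 1*(-5))) + 103 = -185*(-3 + (2 + 5)) + 103 = -185*(-3 + 7) + 103 = -185*4 + 103 = -37*20 + 103 = -740 + 103 = -637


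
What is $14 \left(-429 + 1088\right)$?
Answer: $9226$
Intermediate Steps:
$14 \left(-429 + 1088\right) = 14 \cdot 659 = 9226$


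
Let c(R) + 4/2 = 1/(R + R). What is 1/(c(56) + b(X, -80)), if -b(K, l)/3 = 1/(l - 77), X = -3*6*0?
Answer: -17584/34675 ≈ -0.50711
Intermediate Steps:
X = 0 (X = -18*0 = 0)
b(K, l) = -3/(-77 + l) (b(K, l) = -3/(l - 77) = -3/(-77 + l))
c(R) = -2 + 1/(2*R) (c(R) = -2 + 1/(R + R) = -2 + 1/(2*R))
1/(c(56) + b(X, -80)) = 1/((-2 + (1/2)/56) - 3/(-77 - 80)) = 1/((-2 + (1/2)*(1/56)) - 3/(-157)) = 1/((-2 + 1/112) - 3*(-1/157)) = 1/(-223/112 + 3/157) = 1/(-34675/17584) = -17584/34675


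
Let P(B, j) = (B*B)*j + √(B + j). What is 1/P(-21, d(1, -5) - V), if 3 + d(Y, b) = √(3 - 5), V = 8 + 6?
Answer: 1/(-7497 + √(-38 + I*√2) + 441*I*√2) ≈ -0.00013245 - 1.1128e-5*I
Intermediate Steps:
V = 14
d(Y, b) = -3 + I*√2 (d(Y, b) = -3 + √(3 - 5) = -3 + √(-2) = -3 + I*√2)
P(B, j) = √(B + j) + j*B² (P(B, j) = B²*j + √(B + j) = j*B² + √(B + j) = √(B + j) + j*B²)
1/P(-21, d(1, -5) - V) = 1/(√(-21 + ((-3 + I*√2) - 1*14)) + ((-3 + I*√2) - 1*14)*(-21)²) = 1/(√(-21 + ((-3 + I*√2) - 14)) + ((-3 + I*√2) - 14)*441) = 1/(√(-21 + (-17 + I*√2)) + (-17 + I*√2)*441) = 1/(√(-38 + I*√2) + (-7497 + 441*I*√2)) = 1/(-7497 + √(-38 + I*√2) + 441*I*√2)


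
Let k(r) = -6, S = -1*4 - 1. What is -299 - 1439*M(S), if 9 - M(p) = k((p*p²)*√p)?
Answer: -21884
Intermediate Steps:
S = -5 (S = -4 - 1 = -5)
M(p) = 15 (M(p) = 9 - 1*(-6) = 9 + 6 = 15)
-299 - 1439*M(S) = -299 - 1439*15 = -299 - 21585 = -21884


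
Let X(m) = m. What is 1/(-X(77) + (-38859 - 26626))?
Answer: -1/65562 ≈ -1.5253e-5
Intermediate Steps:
1/(-X(77) + (-38859 - 26626)) = 1/(-1*77 + (-38859 - 26626)) = 1/(-77 - 65485) = 1/(-65562) = -1/65562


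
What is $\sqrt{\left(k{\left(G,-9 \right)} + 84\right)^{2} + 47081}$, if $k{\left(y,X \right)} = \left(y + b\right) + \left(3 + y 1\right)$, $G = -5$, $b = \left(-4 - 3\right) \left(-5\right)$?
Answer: $15 \sqrt{265} \approx 244.18$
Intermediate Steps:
$b = 35$ ($b = \left(-7\right) \left(-5\right) = 35$)
$k{\left(y,X \right)} = 38 + 2 y$ ($k{\left(y,X \right)} = \left(y + 35\right) + \left(3 + y 1\right) = \left(35 + y\right) + \left(3 + y\right) = 38 + 2 y$)
$\sqrt{\left(k{\left(G,-9 \right)} + 84\right)^{2} + 47081} = \sqrt{\left(\left(38 + 2 \left(-5\right)\right) + 84\right)^{2} + 47081} = \sqrt{\left(\left(38 - 10\right) + 84\right)^{2} + 47081} = \sqrt{\left(28 + 84\right)^{2} + 47081} = \sqrt{112^{2} + 47081} = \sqrt{12544 + 47081} = \sqrt{59625} = 15 \sqrt{265}$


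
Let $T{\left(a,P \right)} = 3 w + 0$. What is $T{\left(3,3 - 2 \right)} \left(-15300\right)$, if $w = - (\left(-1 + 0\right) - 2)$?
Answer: $-137700$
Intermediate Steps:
$w = 3$ ($w = - (-1 - 2) = \left(-1\right) \left(-3\right) = 3$)
$T{\left(a,P \right)} = 9$ ($T{\left(a,P \right)} = 3 \cdot 3 + 0 = 9 + 0 = 9$)
$T{\left(3,3 - 2 \right)} \left(-15300\right) = 9 \left(-15300\right) = -137700$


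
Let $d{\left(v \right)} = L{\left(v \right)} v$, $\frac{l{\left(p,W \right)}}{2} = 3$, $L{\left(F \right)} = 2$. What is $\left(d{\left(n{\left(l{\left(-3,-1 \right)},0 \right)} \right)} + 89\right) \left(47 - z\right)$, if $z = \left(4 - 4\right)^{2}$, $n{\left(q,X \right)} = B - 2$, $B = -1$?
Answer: $3901$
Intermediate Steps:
$l{\left(p,W \right)} = 6$ ($l{\left(p,W \right)} = 2 \cdot 3 = 6$)
$n{\left(q,X \right)} = -3$ ($n{\left(q,X \right)} = -1 - 2 = -3$)
$z = 0$ ($z = 0^{2} = 0$)
$d{\left(v \right)} = 2 v$
$\left(d{\left(n{\left(l{\left(-3,-1 \right)},0 \right)} \right)} + 89\right) \left(47 - z\right) = \left(2 \left(-3\right) + 89\right) \left(47 - 0\right) = \left(-6 + 89\right) \left(47 + 0\right) = 83 \cdot 47 = 3901$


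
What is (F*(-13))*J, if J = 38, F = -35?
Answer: 17290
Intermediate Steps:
(F*(-13))*J = -35*(-13)*38 = 455*38 = 17290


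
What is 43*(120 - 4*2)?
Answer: 4816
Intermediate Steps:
43*(120 - 4*2) = 43*(120 - 8) = 43*112 = 4816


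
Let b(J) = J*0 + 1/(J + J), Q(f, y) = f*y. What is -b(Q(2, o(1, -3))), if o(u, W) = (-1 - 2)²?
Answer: -1/36 ≈ -0.027778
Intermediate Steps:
o(u, W) = 9 (o(u, W) = (-3)² = 9)
b(J) = 1/(2*J) (b(J) = 0 + 1/(2*J) = 1/(2*J))
-b(Q(2, o(1, -3))) = -1/(2*(2*9)) = -1/(2*18) = -1*1/36 = -1/36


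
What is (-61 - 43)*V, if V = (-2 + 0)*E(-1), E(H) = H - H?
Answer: 0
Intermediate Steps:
E(H) = 0
V = 0 (V = (-2 + 0)*0 = -2*0 = 0)
(-61 - 43)*V = (-61 - 43)*0 = -104*0 = 0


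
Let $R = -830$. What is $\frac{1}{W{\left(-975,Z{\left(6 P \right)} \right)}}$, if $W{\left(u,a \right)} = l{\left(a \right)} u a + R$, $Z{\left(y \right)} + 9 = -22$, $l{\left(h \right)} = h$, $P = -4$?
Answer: $- \frac{1}{937805} \approx -1.0663 \cdot 10^{-6}$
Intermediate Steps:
$Z{\left(y \right)} = -31$ ($Z{\left(y \right)} = -9 - 22 = -31$)
$W{\left(u,a \right)} = -830 + u a^{2}$ ($W{\left(u,a \right)} = a u a - 830 = u a^{2} - 830 = -830 + u a^{2}$)
$\frac{1}{W{\left(-975,Z{\left(6 P \right)} \right)}} = \frac{1}{-830 - 975 \left(-31\right)^{2}} = \frac{1}{-830 - 936975} = \frac{1}{-937805} = - \frac{1}{937805}$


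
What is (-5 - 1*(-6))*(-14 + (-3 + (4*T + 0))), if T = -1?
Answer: -21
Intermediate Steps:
(-5 - 1*(-6))*(-14 + (-3 + (4*T + 0))) = (-5 - 1*(-6))*(-14 + (-3 + (4*(-1) + 0))) = (-5 + 6)*(-14 + (-3 + (-4 + 0))) = 1*(-14 + (-3 - 4)) = 1*(-14 - 7) = 1*(-21) = -21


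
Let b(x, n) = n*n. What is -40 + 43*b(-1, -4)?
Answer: 648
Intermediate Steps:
b(x, n) = n²
-40 + 43*b(-1, -4) = -40 + 43*(-4)² = -40 + 43*16 = -40 + 688 = 648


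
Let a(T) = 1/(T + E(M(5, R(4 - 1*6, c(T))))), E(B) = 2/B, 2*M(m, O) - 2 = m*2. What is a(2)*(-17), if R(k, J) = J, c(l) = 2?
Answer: -51/7 ≈ -7.2857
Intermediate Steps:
M(m, O) = 1 + m (M(m, O) = 1 + (m*2)/2 = 1 + (2*m)/2 = 1 + m)
a(T) = 1/(⅓ + T) (a(T) = 1/(T + 2/(1 + 5)) = 1/(T + 2/6) = 1/(T + 2*(⅙)) = 1/(T + ⅓) = 1/(⅓ + T))
a(2)*(-17) = (3/(1 + 3*2))*(-17) = (3/(1 + 6))*(-17) = (3/7)*(-17) = -51/7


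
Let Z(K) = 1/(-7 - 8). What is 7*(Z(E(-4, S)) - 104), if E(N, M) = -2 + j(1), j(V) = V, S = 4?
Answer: -10927/15 ≈ -728.47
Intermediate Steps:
E(N, M) = -1 (E(N, M) = -2 + 1 = -1)
Z(K) = -1/15 (Z(K) = 1/(-15) = -1/15)
7*(Z(E(-4, S)) - 104) = 7*(-1/15 - 104) = 7*(-1561/15) = -10927/15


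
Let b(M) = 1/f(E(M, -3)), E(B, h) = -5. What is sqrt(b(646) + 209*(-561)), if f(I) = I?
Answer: I*sqrt(2931230)/5 ≈ 342.42*I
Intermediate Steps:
b(M) = -1/5 (b(M) = 1/(-5) = -1/5)
sqrt(b(646) + 209*(-561)) = sqrt(-1/5 + 209*(-561)) = sqrt(-1/5 - 117249) = sqrt(-586246/5) = I*sqrt(2931230)/5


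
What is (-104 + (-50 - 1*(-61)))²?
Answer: 8649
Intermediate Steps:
(-104 + (-50 - 1*(-61)))² = (-104 + (-50 + 61))² = (-104 + 11)² = (-93)² = 8649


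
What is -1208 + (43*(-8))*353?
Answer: -122640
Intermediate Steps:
-1208 + (43*(-8))*353 = -1208 - 344*353 = -1208 - 121432 = -122640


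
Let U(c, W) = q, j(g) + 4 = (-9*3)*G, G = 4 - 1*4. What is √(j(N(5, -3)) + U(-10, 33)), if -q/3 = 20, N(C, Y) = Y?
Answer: 8*I ≈ 8.0*I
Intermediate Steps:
G = 0 (G = 4 - 4 = 0)
j(g) = -4 (j(g) = -4 - 9*3*0 = -4 - 3*9*0 = -4 - 27*0 = -4 + 0 = -4)
q = -60 (q = -3*20 = -60)
U(c, W) = -60
√(j(N(5, -3)) + U(-10, 33)) = √(-4 - 60) = √(-64) = 8*I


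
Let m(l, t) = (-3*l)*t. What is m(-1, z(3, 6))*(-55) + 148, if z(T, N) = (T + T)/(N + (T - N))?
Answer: -182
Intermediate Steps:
z(T, N) = 2 (z(T, N) = (2*T)/T = 2)
m(l, t) = -3*l*t
m(-1, z(3, 6))*(-55) + 148 = -3*(-1)*2*(-55) + 148 = 6*(-55) + 148 = -330 + 148 = -182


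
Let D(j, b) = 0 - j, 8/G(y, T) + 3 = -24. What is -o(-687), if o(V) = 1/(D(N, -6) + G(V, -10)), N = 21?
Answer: 27/575 ≈ 0.046957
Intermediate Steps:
G(y, T) = -8/27 (G(y, T) = 8/(-3 - 24) = 8/(-27) = 8*(-1/27) = -8/27)
D(j, b) = -j
o(V) = -27/575 (o(V) = 1/(-1*21 - 8/27) = 1/(-21 - 8/27) = 1/(-575/27) = -27/575)
-o(-687) = -1*(-27/575) = 27/575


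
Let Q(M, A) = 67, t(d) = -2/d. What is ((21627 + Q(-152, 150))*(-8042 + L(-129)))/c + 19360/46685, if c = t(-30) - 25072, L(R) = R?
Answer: 24827839929958/3511449623 ≈ 7070.5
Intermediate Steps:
c = -376079/15 (c = -2/(-30) - 25072 = -2*(-1/30) - 25072 = 1/15 - 25072 = -376079/15 ≈ -25072.)
((21627 + Q(-152, 150))*(-8042 + L(-129)))/c + 19360/46685 = ((21627 + 67)*(-8042 - 129))/(-376079/15) + 19360/46685 = (21694*(-8171))*(-15/376079) + 19360*(1/46685) = -177261674*(-15/376079) + 3872/9337 = 2658925110/376079 + 3872/9337 = 24827839929958/3511449623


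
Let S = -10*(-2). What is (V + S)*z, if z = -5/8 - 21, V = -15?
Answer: -865/8 ≈ -108.13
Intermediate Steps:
S = 20
z = -173/8 (z = -5*⅛ - 21 = -5/8 - 21 = -173/8 ≈ -21.625)
(V + S)*z = (-15 + 20)*(-173/8) = 5*(-173/8) = -865/8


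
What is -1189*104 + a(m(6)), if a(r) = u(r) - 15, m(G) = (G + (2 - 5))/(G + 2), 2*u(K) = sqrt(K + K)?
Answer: -123671 + sqrt(3)/4 ≈ -1.2367e+5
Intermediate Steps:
u(K) = sqrt(2)*sqrt(K)/2 (u(K) = sqrt(K + K)/2 = sqrt(2*K)/2 = (sqrt(2)*sqrt(K))/2 = sqrt(2)*sqrt(K)/2)
m(G) = (-3 + G)/(2 + G) (m(G) = (G - 3)/(2 + G) = (-3 + G)/(2 + G))
a(r) = -15 + sqrt(2)*sqrt(r)/2 (a(r) = sqrt(2)*sqrt(r)/2 - 15 = -15 + sqrt(2)*sqrt(r)/2)
-1189*104 + a(m(6)) = -1189*104 + (-15 + sqrt(2)*sqrt((-3 + 6)/(2 + 6))/2) = -123656 + (-15 + sqrt(2)*sqrt(3/8)/2) = -123656 + (-15 + sqrt(2)*(sqrt(6)/4)/2) = -123656 + (-15 + sqrt(3)/4) = -123671 + sqrt(3)/4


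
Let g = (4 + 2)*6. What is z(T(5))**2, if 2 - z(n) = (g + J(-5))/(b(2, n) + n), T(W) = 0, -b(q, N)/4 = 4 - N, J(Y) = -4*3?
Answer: 49/4 ≈ 12.250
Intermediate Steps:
J(Y) = -12
b(q, N) = -16 + 4*N (b(q, N) = -4*(4 - N) = -16 + 4*N)
g = 36 (g = 6*6 = 36)
z(n) = 2 - 24/(-16 + 5*n) (z(n) = 2 - (36 - 12)/((-16 + 4*n) + n) = 2 - 24/(-16 + 5*n))
z(T(5))**2 = (2*(-28 + 5*0)/(-16 + 5*0))**2 = (2*(-28 + 0)/(-16 + 0))**2 = (2*(-28)/(-16))**2 = (2*(-1/16)*(-28))**2 = (7/2)**2 = 49/4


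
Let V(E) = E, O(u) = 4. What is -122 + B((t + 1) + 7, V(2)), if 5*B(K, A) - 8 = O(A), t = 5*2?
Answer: -598/5 ≈ -119.60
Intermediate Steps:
t = 10
B(K, A) = 12/5 (B(K, A) = 8/5 + (⅕)*4 = 8/5 + ⅘ = 12/5)
-122 + B((t + 1) + 7, V(2)) = -122 + 12/5 = -598/5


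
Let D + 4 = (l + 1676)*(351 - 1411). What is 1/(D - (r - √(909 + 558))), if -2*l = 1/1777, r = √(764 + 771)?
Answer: -1777/(3156953698 - 5331*√163 + 1777*√1535) ≈ -5.6288e-7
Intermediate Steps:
r = √1535 ≈ 39.179
l = -1/3554 (l = -½/1777 = -½*1/1777 = -1/3554 ≈ -0.00028137)
D = -3156953698/1777 (D = -4 + (-1/3554 + 1676)*(351 - 1411) = -4 + (5956503/3554)*(-1060) = -4 - 3156946590/1777 = -3156953698/1777 ≈ -1.7766e+6)
1/(D - (r - √(909 + 558))) = 1/(-3156953698/1777 - (√1535 - √(909 + 558))) = 1/(-3156953698/1777 - (√1535 - √1467)) = 1/(-3156953698/1777 - (√1535 - 3*√163)) = 1/(-3156953698/1777 + (-√1535 + 3*√163)) = 1/(-3156953698/1777 - √1535 + 3*√163)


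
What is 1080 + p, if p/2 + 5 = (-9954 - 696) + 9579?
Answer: -1072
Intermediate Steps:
p = -2152 (p = -10 + 2*((-9954 - 696) + 9579) = -10 + 2*(-10650 + 9579) = -10 + 2*(-1071) = -10 - 2142 = -2152)
1080 + p = 1080 - 2152 = -1072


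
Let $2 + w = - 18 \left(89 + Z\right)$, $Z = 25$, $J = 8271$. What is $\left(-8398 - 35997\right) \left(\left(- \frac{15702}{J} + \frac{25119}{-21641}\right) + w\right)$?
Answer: $\frac{5448725536125625}{59664237} \approx 9.1323 \cdot 10^{7}$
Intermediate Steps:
$w = -2054$ ($w = -2 - 18 \left(89 + 25\right) = -2 - 2052 = -2054$)
$\left(-8398 - 35997\right) \left(\left(- \frac{15702}{J} + \frac{25119}{-21641}\right) + w\right) = \left(-8398 - 35997\right) \left(\left(- \frac{15702}{8271} + \frac{25119}{-21641}\right) - 2054\right) = - 44395 \left(\left(\left(-15702\right) \frac{1}{8271} + 25119 \left(- \frac{1}{21641}\right)\right) - 2054\right) = - 44395 \left(\left(- \frac{5234}{2757} - \frac{25119}{21641}\right) - 2054\right) = - 44395 \left(- \frac{182522077}{59664237} - 2054\right) = \left(-44395\right) \left(- \frac{122732864875}{59664237}\right) = \frac{5448725536125625}{59664237}$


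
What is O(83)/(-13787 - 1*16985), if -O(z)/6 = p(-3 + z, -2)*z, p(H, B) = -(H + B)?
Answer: -9711/7693 ≈ -1.2623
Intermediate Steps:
p(H, B) = -B - H (p(H, B) = -(B + H) = -B - H)
O(z) = -6*z*(5 - z) (O(z) = -6*(-1*(-2) - (-3 + z))*z = -6*(2 + (3 - z))*z = -6*(5 - z)*z = -6*z*(5 - z))
O(83)/(-13787 - 1*16985) = (6*83*(-5 + 83))/(-13787 - 1*16985) = (6*83*78)/(-13787 - 16985) = 38844/(-30772) = 38844*(-1/30772) = -9711/7693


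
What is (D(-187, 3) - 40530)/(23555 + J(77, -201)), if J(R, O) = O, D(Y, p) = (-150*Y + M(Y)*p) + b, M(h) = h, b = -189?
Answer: -6615/11677 ≈ -0.56650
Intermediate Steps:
D(Y, p) = -189 - 150*Y + Y*p (D(Y, p) = (-150*Y + Y*p) - 189 = -189 - 150*Y + Y*p)
(D(-187, 3) - 40530)/(23555 + J(77, -201)) = ((-189 - 150*(-187) - 187*3) - 40530)/(23555 - 201) = ((-189 + 28050 - 561) - 40530)/23354 = (27300 - 40530)*(1/23354) = -13230*1/23354 = -6615/11677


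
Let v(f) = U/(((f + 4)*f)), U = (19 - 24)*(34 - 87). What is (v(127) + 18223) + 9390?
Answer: 459397746/16637 ≈ 27613.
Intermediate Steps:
U = 265 (U = -5*(-53) = 265)
v(f) = 265/(f*(4 + f)) (v(f) = 265/(((f + 4)*f)) = 265/(((4 + f)*f)) = 265/((f*(4 + f))) = 265*(1/(f*(4 + f))) = 265/(f*(4 + f)))
(v(127) + 18223) + 9390 = (265/(127*(4 + 127)) + 18223) + 9390 = (265*(1/127)/131 + 18223) + 9390 = (265*(1/127)*(1/131) + 18223) + 9390 = (265/16637 + 18223) + 9390 = 303176316/16637 + 9390 = 459397746/16637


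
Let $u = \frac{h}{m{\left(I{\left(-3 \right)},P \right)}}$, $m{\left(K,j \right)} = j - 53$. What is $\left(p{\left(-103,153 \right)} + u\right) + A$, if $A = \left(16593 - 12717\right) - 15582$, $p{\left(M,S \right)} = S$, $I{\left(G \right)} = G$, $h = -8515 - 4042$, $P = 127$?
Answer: $- \frac{867479}{74} \approx -11723.0$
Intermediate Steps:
$h = -12557$ ($h = -8515 - 4042 = -12557$)
$A = -11706$ ($A = 3876 - 15582 = -11706$)
$m{\left(K,j \right)} = -53 + j$ ($m{\left(K,j \right)} = j - 53 = -53 + j$)
$u = - \frac{12557}{74}$ ($u = - \frac{12557}{-53 + 127} = - \frac{12557}{74} \approx -169.69$)
$\left(p{\left(-103,153 \right)} + u\right) + A = \left(153 - \frac{12557}{74}\right) - 11706 = - \frac{1235}{74} - 11706 = - \frac{867479}{74}$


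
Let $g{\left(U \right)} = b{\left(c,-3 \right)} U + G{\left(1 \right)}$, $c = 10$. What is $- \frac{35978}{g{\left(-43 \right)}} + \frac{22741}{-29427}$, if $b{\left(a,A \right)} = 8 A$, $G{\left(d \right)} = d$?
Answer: $- \frac{1082216059}{30398091} \approx -35.601$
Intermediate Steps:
$g{\left(U \right)} = 1 - 24 U$ ($g{\left(U \right)} = 8 \left(-3\right) U + 1 = - 24 U + 1 = 1 - 24 U$)
$- \frac{35978}{g{\left(-43 \right)}} + \frac{22741}{-29427} = - \frac{35978}{1 - -1032} + \frac{22741}{-29427} = - \frac{35978}{1 + 1032} + 22741 \left(- \frac{1}{29427}\right) = - \frac{35978}{1033} - \frac{22741}{29427} = - \frac{1082216059}{30398091}$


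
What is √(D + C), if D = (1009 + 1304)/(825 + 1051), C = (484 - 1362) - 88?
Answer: I*√848844507/938 ≈ 31.061*I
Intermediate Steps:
C = -966 (C = -878 - 88 = -966)
D = 2313/1876 ≈ 1.2329
√(D + C) = √(2313/1876 - 966) = √(-1809903/1876) = I*√848844507/938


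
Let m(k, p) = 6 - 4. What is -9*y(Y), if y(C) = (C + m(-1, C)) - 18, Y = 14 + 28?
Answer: -234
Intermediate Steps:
m(k, p) = 2
Y = 42
y(C) = -16 + C (y(C) = (C + 2) - 18 = (2 + C) - 18 = -16 + C)
-9*y(Y) = -9*(-16 + 42) = -9*26 = -234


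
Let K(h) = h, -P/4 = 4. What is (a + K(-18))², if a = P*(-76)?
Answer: 1435204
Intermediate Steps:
P = -16 (P = -4*4 = -16)
a = 1216 (a = -16*(-76) = 1216)
(a + K(-18))² = (1216 - 18)² = 1198² = 1435204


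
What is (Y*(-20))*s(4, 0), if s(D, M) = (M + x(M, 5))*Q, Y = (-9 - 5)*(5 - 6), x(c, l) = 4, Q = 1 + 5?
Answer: -6720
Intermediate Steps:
Q = 6
Y = 14 (Y = -14*(-1) = 14)
s(D, M) = 24 + 6*M (s(D, M) = (M + 4)*6 = (4 + M)*6 = 24 + 6*M)
(Y*(-20))*s(4, 0) = (14*(-20))*(24 + 6*0) = -280*(24 + 0) = -280*24 = -6720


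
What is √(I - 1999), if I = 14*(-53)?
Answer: I*√2741 ≈ 52.355*I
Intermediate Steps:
I = -742
√(I - 1999) = √(-742 - 1999) = √(-2741) = I*√2741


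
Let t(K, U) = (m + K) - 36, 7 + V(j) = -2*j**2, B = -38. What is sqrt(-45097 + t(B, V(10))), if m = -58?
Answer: I*sqrt(45229) ≈ 212.67*I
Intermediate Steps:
V(j) = -7 - 2*j**2
t(K, U) = -94 + K (t(K, U) = (-58 + K) - 36 = -94 + K)
sqrt(-45097 + t(B, V(10))) = sqrt(-45097 + (-94 - 38)) = sqrt(-45097 - 132) = sqrt(-45229) = I*sqrt(45229)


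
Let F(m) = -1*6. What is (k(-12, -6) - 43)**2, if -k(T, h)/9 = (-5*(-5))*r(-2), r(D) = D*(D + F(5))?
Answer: 13271449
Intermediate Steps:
F(m) = -6
r(D) = D*(-6 + D) (r(D) = D*(D - 6) = D*(-6 + D))
k(T, h) = -3600 (k(T, h) = -9*(-5*(-5))*(-2*(-6 - 2)) = -225*(-2*(-8)) = -225*16 = -9*400 = -3600)
(k(-12, -6) - 43)**2 = (-3600 - 43)**2 = (-3643)**2 = 13271449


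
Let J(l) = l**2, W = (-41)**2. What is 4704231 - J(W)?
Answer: 1878470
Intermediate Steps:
W = 1681
4704231 - J(W) = 4704231 - 1*1681**2 = 4704231 - 1*2825761 = 4704231 - 2825761 = 1878470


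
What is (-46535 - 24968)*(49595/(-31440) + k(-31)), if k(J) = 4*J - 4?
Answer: 58259428849/6288 ≈ 9.2652e+6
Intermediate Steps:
k(J) = -4 + 4*J
(-46535 - 24968)*(49595/(-31440) + k(-31)) = (-46535 - 24968)*(49595/(-31440) + (-4 + 4*(-31))) = -71503*(49595*(-1/31440) + (-4 - 124)) = -71503*(-9919/6288 - 128) = -71503*(-814783/6288) = 58259428849/6288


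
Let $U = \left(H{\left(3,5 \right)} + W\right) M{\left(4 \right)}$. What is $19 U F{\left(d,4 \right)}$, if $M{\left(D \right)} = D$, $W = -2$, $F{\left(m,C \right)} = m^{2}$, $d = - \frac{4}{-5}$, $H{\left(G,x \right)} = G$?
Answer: $\frac{1216}{25} \approx 48.64$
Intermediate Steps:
$d = \frac{4}{5}$ ($d = \left(-4\right) \left(- \frac{1}{5}\right) = \frac{4}{5} \approx 0.8$)
$U = 4$ ($U = \left(3 - 2\right) 4 = 1 \cdot 4 = 4$)
$19 U F{\left(d,4 \right)} = 19 \cdot 4 \left(\frac{4}{5}\right)^{2} = 76 \cdot \frac{16}{25} = \frac{1216}{25}$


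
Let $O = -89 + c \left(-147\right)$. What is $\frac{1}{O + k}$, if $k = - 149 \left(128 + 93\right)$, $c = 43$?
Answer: $- \frac{1}{39339} \approx -2.542 \cdot 10^{-5}$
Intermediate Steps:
$O = -6410$ ($O = -89 + 43 \left(-147\right) = -89 - 6321 = -6410$)
$k = -32929$ ($k = \left(-149\right) 221 = -32929$)
$\frac{1}{O + k} = \frac{1}{-6410 - 32929} = \frac{1}{-39339} = - \frac{1}{39339}$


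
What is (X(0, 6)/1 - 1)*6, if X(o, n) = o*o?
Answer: -6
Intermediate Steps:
X(o, n) = o**2
(X(0, 6)/1 - 1)*6 = (0**2/1 - 1)*6 = (0*1 - 1)*6 = (0 - 1)*6 = -1*6 = -6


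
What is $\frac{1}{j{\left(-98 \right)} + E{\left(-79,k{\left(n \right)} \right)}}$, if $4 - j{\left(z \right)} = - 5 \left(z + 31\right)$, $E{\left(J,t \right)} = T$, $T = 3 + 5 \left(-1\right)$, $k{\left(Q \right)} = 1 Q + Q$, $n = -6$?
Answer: $- \frac{1}{333} \approx -0.003003$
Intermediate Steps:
$k{\left(Q \right)} = 2 Q$ ($k{\left(Q \right)} = Q + Q = 2 Q$)
$T = -2$ ($T = 3 - 5 = -2$)
$E{\left(J,t \right)} = -2$
$j{\left(z \right)} = 159 + 5 z$ ($j{\left(z \right)} = 4 - - 5 \left(z + 31\right) = 4 - - 5 \left(31 + z\right) = 4 - \left(-155 - 5 z\right) = 4 + \left(155 + 5 z\right) = 159 + 5 z$)
$\frac{1}{j{\left(-98 \right)} + E{\left(-79,k{\left(n \right)} \right)}} = \frac{1}{\left(159 + 5 \left(-98\right)\right) - 2} = \frac{1}{\left(159 - 490\right) - 2} = \frac{1}{-331 - 2} = \frac{1}{-333} = - \frac{1}{333}$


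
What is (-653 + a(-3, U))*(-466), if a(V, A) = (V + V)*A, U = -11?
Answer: 273542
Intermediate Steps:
a(V, A) = 2*A*V (a(V, A) = (2*V)*A = 2*A*V)
(-653 + a(-3, U))*(-466) = (-653 + 2*(-11)*(-3))*(-466) = (-653 + 66)*(-466) = -587*(-466) = 273542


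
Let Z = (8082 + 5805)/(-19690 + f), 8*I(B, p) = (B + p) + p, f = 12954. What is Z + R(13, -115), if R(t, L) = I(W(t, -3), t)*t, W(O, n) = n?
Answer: 237871/6736 ≈ 35.313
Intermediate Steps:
I(B, p) = p/4 + B/8 (I(B, p) = ((B + p) + p)/8 = (B + 2*p)/8 = p/4 + B/8)
Z = -13887/6736 (Z = (8082 + 5805)/(-19690 + 12954) = 13887/(-6736) = 13887*(-1/6736) = -13887/6736 ≈ -2.0616)
R(t, L) = t*(-3/8 + t/4) (R(t, L) = (t/4 + (1/8)*(-3))*t = (t/4 - 3/8)*t = (-3/8 + t/4)*t = t*(-3/8 + t/4))
Z + R(13, -115) = -13887/6736 + (1/8)*13*(-3 + 2*13) = -13887/6736 + (1/8)*13*(-3 + 26) = -13887/6736 + (1/8)*13*23 = -13887/6736 + 299/8 = 237871/6736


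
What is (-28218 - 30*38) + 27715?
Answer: -1643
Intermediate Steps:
(-28218 - 30*38) + 27715 = (-28218 - 1140) + 27715 = -29358 + 27715 = -1643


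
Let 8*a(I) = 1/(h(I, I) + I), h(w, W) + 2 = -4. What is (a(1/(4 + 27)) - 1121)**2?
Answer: 2752649310321/2190400 ≈ 1.2567e+6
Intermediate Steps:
h(w, W) = -6 (h(w, W) = -2 - 4 = -6)
a(I) = 1/(8*(-6 + I))
(a(1/(4 + 27)) - 1121)**2 = (1/(8*(-6 + 1/(4 + 27))) - 1121)**2 = (1/(8*(-6 + 1/31)) - 1121)**2 = (1/(8*(-185/31)) - 1121)**2 = ((1/8)*(-31/185) - 1121)**2 = (-31/1480 - 1121)**2 = (-1659111/1480)**2 = 2752649310321/2190400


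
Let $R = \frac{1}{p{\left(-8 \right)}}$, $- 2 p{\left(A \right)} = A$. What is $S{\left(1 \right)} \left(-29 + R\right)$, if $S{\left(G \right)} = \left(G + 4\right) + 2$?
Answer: $- \frac{805}{4} \approx -201.25$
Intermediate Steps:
$p{\left(A \right)} = - \frac{A}{2}$
$S{\left(G \right)} = 6 + G$ ($S{\left(G \right)} = \left(4 + G\right) + 2 = 6 + G$)
$R = \frac{1}{4}$ ($R = \frac{1}{\left(- \frac{1}{2}\right) \left(-8\right)} = \frac{1}{4} \approx 0.25$)
$S{\left(1 \right)} \left(-29 + R\right) = \left(6 + 1\right) \left(-29 + \frac{1}{4}\right) = 7 \left(- \frac{115}{4}\right) = - \frac{805}{4}$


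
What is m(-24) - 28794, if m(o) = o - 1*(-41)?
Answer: -28777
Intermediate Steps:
m(o) = 41 + o (m(o) = o + 41 = 41 + o)
m(-24) - 28794 = (41 - 24) - 28794 = 17 - 28794 = -28777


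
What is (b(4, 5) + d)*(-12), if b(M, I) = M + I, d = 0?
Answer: -108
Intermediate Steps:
b(M, I) = I + M
(b(4, 5) + d)*(-12) = ((5 + 4) + 0)*(-12) = (9 + 0)*(-12) = 9*(-12) = -108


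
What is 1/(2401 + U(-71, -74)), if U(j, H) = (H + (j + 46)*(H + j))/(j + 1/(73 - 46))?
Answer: 1916/4504439 ≈ 0.00042536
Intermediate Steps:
U(j, H) = (H + (46 + j)*(H + j))/(1/27 + j) (U(j, H) = (H + (46 + j)*(H + j))/(j + 1/27) = (H + (46 + j)*(H + j))/(1/27 + j))
1/(2401 + U(-71, -74)) = 1/(2401 + 27*((-71)**2 + 46*(-71) + 47*(-74) - 74*(-71))/(1 + 27*(-71))) = 1/(2401 + 27*(5041 - 3266 - 3478 + 5254)/(1 - 1917)) = 1/(2401 + 27*3551/(-1916)) = 1/(2401 + 27*(-1/1916)*3551) = 1/(2401 - 95877/1916) = 1/(4504439/1916) = 1916/4504439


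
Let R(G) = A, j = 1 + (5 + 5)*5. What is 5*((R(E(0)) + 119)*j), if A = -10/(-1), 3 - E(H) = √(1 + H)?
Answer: 32895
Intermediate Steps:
E(H) = 3 - √(1 + H)
A = 10 (A = -10*(-1) = 10)
j = 51 (j = 1 + 10*5 = 1 + 50 = 51)
R(G) = 10
5*((R(E(0)) + 119)*j) = 5*((10 + 119)*51) = 5*(129*51) = 5*6579 = 32895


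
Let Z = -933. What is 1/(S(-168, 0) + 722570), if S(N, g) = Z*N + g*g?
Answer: 1/879314 ≈ 1.1373e-6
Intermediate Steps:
S(N, g) = g² - 933*N (S(N, g) = -933*N + g*g = -933*N + g² = g² - 933*N)
1/(S(-168, 0) + 722570) = 1/((0² - 933*(-168)) + 722570) = 1/((0 + 156744) + 722570) = 1/(156744 + 722570) = 1/879314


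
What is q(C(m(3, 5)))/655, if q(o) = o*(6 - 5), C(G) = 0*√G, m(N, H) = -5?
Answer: 0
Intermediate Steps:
C(G) = 0
q(o) = o (q(o) = o*1 = o)
q(C(m(3, 5)))/655 = 0/655 = 0*(1/655) = 0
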